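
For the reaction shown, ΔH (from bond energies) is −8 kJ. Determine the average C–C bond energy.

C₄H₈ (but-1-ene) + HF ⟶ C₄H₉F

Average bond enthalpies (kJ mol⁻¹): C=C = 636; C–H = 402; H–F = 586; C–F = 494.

D(C–C) ≈ 334 kJ/mol

Let D be the C–C bond energy.
Σ(broken) = 2×D + 8×402 + 1×636 + 1×586 = 4438 + 2D
Σ(formed) = 3×D + 1×494 + 9×402 = 4112 + 3D
ΔH = Σ(broken) − Σ(formed) = (4438 + 2D) − (4112 + 3D) = +326 − D
Setting this equal to −8 kJ gives D = 334 kJ/mol.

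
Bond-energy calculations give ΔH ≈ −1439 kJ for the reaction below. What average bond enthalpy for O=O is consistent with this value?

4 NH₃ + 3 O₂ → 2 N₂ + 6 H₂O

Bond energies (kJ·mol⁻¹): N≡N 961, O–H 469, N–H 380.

Let D be the O=O bond energy.
Σ(broken) = 12×380 + 3×D = 4560 + 3D
Σ(formed) = 2×961 + 12×469 = 7550
ΔH = Σ(broken) − Σ(formed) = (4560 + 3D) − (7550) = −2990 + 3D
Setting this equal to −1439 kJ gives 3D = 1551, so D = 517 kJ/mol.

D(O=O) ≈ 517 kJ/mol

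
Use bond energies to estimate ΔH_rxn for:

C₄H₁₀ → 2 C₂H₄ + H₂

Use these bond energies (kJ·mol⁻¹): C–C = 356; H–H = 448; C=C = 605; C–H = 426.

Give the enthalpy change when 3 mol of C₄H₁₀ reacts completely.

ΔH = +786 kJ

Bonds broken (reactants):
  C–C: 3 × 356 = 1068
  C–H: 10 × 426 = 4260
  Σ(broken) = 5328 kJ
Bonds formed (products):
  C–H: 8 × 426 = 3408
  C=C: 2 × 605 = 1210
  H–H: 1 × 448 = 448
  Σ(formed) = 5066 kJ
ΔH = Σ(broken) − Σ(formed) = 5328 − 5066 = +262 kJ
For 3× the reaction as written: 3 × (+262) = +786 kJ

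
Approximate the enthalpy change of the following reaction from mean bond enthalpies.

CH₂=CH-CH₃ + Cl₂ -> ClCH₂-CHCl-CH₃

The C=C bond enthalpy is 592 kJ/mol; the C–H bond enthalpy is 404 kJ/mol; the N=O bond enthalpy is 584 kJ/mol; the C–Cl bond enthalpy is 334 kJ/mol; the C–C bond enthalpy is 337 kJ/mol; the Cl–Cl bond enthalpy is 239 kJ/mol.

ΔH ≈ −174 kJ

Bonds broken (reactants):
  C–C: 1 × 337 = 337
  C–H: 6 × 404 = 2424
  C=C: 1 × 592 = 592
  Cl–Cl: 1 × 239 = 239
  Σ(broken) = 3592 kJ
Bonds formed (products):
  C–C: 2 × 337 = 674
  C–Cl: 2 × 334 = 668
  C–H: 6 × 404 = 2424
  Σ(formed) = 3766 kJ
ΔH = Σ(broken) − Σ(formed) = 3592 − 3766 = −174 kJ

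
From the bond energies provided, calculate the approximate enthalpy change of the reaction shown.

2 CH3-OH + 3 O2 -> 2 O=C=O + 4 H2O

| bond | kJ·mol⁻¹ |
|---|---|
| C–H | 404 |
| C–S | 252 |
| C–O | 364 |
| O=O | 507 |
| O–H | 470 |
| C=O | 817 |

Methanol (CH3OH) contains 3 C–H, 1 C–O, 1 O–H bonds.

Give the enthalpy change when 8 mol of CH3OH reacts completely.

Bonds broken (reactants):
  C–H: 6 × 404 = 2424
  C–O: 2 × 364 = 728
  O–H: 2 × 470 = 940
  O=O: 3 × 507 = 1521
  Σ(broken) = 5613 kJ
Bonds formed (products):
  C=O: 4 × 817 = 3268
  O–H: 8 × 470 = 3760
  Σ(formed) = 7028 kJ
ΔH = Σ(broken) − Σ(formed) = 5613 − 7028 = −1415 kJ
For 4× the reaction as written: 4 × (−1415) = −5660 kJ

ΔH = −5660 kJ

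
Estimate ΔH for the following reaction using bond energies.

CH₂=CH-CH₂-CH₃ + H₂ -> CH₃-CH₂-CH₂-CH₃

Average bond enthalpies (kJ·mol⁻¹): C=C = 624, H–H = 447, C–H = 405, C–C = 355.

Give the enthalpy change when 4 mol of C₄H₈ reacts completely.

Bonds broken (reactants):
  C–C: 2 × 355 = 710
  C–H: 8 × 405 = 3240
  C=C: 1 × 624 = 624
  H–H: 1 × 447 = 447
  Σ(broken) = 5021 kJ
Bonds formed (products):
  C–C: 3 × 355 = 1065
  C–H: 10 × 405 = 4050
  Σ(formed) = 5115 kJ
ΔH = Σ(broken) − Σ(formed) = 5021 − 5115 = −94 kJ
For 4× the reaction as written: 4 × (−94) = −376 kJ

ΔH = −376 kJ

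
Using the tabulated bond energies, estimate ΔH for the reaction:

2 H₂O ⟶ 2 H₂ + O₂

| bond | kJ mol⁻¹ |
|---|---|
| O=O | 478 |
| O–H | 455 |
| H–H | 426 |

Bonds broken (reactants):
  O–H: 4 × 455 = 1820
  Σ(broken) = 1820 kJ
Bonds formed (products):
  H–H: 2 × 426 = 852
  O=O: 1 × 478 = 478
  Σ(formed) = 1330 kJ
ΔH = Σ(broken) − Σ(formed) = 1820 − 1330 = +490 kJ

ΔH ≈ +490 kJ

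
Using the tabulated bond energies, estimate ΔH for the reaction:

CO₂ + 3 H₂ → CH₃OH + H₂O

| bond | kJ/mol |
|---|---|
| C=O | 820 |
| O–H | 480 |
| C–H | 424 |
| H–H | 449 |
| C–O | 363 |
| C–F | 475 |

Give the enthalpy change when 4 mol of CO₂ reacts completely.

Bonds broken (reactants):
  C=O: 2 × 820 = 1640
  H–H: 3 × 449 = 1347
  Σ(broken) = 2987 kJ
Bonds formed (products):
  C–H: 3 × 424 = 1272
  C–O: 1 × 363 = 363
  O–H: 3 × 480 = 1440
  Σ(formed) = 3075 kJ
ΔH = Σ(broken) − Σ(formed) = 2987 − 3075 = −88 kJ
For 4× the reaction as written: 4 × (−88) = −352 kJ

ΔH = −352 kJ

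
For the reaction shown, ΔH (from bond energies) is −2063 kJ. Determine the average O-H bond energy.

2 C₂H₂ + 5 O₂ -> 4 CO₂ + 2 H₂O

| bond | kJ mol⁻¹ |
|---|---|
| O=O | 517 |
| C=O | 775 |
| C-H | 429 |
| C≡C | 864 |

Let D be the O-H bond energy.
Σ(broken) = 2×864 + 4×429 + 5×517 = 6029
Σ(formed) = 8×775 + 4×D = 6200 + 4D
ΔH = Σ(broken) − Σ(formed) = (6029) − (6200 + 4D) = −171 − 4D
Setting this equal to −2063 kJ gives 4D = 1892, so D = 473 kJ/mol.

D(O-H) ≈ 473 kJ/mol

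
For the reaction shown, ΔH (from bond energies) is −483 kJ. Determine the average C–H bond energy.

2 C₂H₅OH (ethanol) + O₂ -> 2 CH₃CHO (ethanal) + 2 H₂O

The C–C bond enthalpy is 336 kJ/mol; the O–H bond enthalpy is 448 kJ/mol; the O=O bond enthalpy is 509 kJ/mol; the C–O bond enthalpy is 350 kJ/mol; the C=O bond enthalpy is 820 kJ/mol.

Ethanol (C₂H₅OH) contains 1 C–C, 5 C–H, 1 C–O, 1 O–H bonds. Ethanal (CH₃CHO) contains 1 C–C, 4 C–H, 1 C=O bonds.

Let D be the C–H bond energy.
Σ(broken) = 2×336 + 10×D + 2×350 + 2×448 + 1×509 = 2777 + 10D
Σ(formed) = 2×336 + 8×D + 2×820 + 4×448 = 4104 + 8D
ΔH = Σ(broken) − Σ(formed) = (2777 + 10D) − (4104 + 8D) = −1327 + 2D
Setting this equal to −483 kJ gives 2D = 844, so D = 422 kJ/mol.

D(C–H) ≈ 422 kJ/mol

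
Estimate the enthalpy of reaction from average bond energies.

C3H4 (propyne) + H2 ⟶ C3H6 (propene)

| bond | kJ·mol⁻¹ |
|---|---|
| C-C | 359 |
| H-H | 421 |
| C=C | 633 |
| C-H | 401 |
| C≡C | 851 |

ΔH ≈ −163 kJ

Bonds broken (reactants):
  C≡C: 1 × 851 = 851
  C-C: 1 × 359 = 359
  C-H: 4 × 401 = 1604
  H-H: 1 × 421 = 421
  Σ(broken) = 3235 kJ
Bonds formed (products):
  C-C: 1 × 359 = 359
  C-H: 6 × 401 = 2406
  C=C: 1 × 633 = 633
  Σ(formed) = 3398 kJ
ΔH = Σ(broken) − Σ(formed) = 3235 − 3398 = −163 kJ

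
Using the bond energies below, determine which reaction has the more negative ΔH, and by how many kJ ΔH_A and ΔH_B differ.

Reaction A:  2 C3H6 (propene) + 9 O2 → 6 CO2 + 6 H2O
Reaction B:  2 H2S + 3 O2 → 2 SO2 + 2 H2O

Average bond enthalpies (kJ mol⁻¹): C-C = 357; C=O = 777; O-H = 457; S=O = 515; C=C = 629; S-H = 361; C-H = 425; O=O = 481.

Reaction A:
  Bonds broken (reactants):
    C-C: 2 × 357 = 714
    C-H: 12 × 425 = 5100
    C=C: 2 × 629 = 1258
    O=O: 9 × 481 = 4329
    Σ(broken) = 11401 kJ
  Bonds formed (products):
    C=O: 12 × 777 = 9324
    O-H: 12 × 457 = 5484
    Σ(formed) = 14808 kJ
  ΔH_A = 11401 − 14808 = −3407 kJ
Reaction B:
  Bonds broken (reactants):
    O=O: 3 × 481 = 1443
    S-H: 4 × 361 = 1444
    Σ(broken) = 2887 kJ
  Bonds formed (products):
    O-H: 4 × 457 = 1828
    S=O: 4 × 515 = 2060
    Σ(formed) = 3888 kJ
  ΔH_B = 2887 − 3888 = −1001 kJ
ΔH_A − ΔH_B = −2406 kJ, so reaction A has the more negative ΔH; |ΔH_A − ΔH_B| = 2406 kJ.

Reaction A, by 2406 kJ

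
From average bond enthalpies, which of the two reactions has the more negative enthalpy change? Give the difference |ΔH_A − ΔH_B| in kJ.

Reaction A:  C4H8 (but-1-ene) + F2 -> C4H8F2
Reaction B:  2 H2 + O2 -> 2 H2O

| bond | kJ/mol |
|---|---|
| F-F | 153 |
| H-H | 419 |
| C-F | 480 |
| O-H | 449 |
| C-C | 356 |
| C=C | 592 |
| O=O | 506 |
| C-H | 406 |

Reaction A, by 119 kJ

Reaction A:
  Bonds broken (reactants):
    C-C: 2 × 356 = 712
    C-H: 8 × 406 = 3248
    C=C: 1 × 592 = 592
    F-F: 1 × 153 = 153
    Σ(broken) = 4705 kJ
  Bonds formed (products):
    C-C: 3 × 356 = 1068
    C-F: 2 × 480 = 960
    C-H: 8 × 406 = 3248
    Σ(formed) = 5276 kJ
  ΔH_A = 4705 − 5276 = −571 kJ
Reaction B:
  Bonds broken (reactants):
    H-H: 2 × 419 = 838
    O=O: 1 × 506 = 506
    Σ(broken) = 1344 kJ
  Bonds formed (products):
    O-H: 4 × 449 = 1796
    Σ(formed) = 1796 kJ
  ΔH_B = 1344 − 1796 = −452 kJ
ΔH_A − ΔH_B = −119 kJ, so reaction A has the more negative ΔH; |ΔH_A − ΔH_B| = 119 kJ.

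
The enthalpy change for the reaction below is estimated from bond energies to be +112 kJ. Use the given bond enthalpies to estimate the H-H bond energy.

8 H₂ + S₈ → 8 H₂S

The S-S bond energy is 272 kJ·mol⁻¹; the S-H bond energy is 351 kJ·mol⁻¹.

Let D be the H-H bond energy.
Σ(broken) = 8×D + 8×272 = 2176 + 8D
Σ(formed) = 16×351 = 5616
ΔH = Σ(broken) − Σ(formed) = (2176 + 8D) − (5616) = −3440 + 8D
Setting this equal to +112 kJ gives 8D = 3552, so D = 444 kJ/mol.

D(H-H) ≈ 444 kJ/mol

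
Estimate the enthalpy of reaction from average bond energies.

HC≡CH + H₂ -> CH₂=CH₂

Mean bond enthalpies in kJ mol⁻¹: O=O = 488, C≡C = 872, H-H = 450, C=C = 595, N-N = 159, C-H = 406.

Bonds broken (reactants):
  C≡C: 1 × 872 = 872
  C-H: 2 × 406 = 812
  H-H: 1 × 450 = 450
  Σ(broken) = 2134 kJ
Bonds formed (products):
  C-H: 4 × 406 = 1624
  C=C: 1 × 595 = 595
  Σ(formed) = 2219 kJ
ΔH = Σ(broken) − Σ(formed) = 2134 − 2219 = −85 kJ

ΔH ≈ −85 kJ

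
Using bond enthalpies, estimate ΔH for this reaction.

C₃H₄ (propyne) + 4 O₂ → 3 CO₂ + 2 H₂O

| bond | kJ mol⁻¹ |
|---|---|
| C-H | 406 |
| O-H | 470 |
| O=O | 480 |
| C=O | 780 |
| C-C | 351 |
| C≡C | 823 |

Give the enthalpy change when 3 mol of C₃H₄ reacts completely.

ΔH = −5526 kJ

Bonds broken (reactants):
  C≡C: 1 × 823 = 823
  C-C: 1 × 351 = 351
  C-H: 4 × 406 = 1624
  O=O: 4 × 480 = 1920
  Σ(broken) = 4718 kJ
Bonds formed (products):
  C=O: 6 × 780 = 4680
  O-H: 4 × 470 = 1880
  Σ(formed) = 6560 kJ
ΔH = Σ(broken) − Σ(formed) = 4718 − 6560 = −1842 kJ
For 3× the reaction as written: 3 × (−1842) = −5526 kJ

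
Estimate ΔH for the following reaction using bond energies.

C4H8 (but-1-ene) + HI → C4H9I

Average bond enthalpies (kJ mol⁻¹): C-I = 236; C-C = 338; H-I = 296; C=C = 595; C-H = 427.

Bonds broken (reactants):
  C-C: 2 × 338 = 676
  C-H: 8 × 427 = 3416
  C=C: 1 × 595 = 595
  H-I: 1 × 296 = 296
  Σ(broken) = 4983 kJ
Bonds formed (products):
  C-C: 3 × 338 = 1014
  C-H: 9 × 427 = 3843
  C-I: 1 × 236 = 236
  Σ(formed) = 5093 kJ
ΔH = Σ(broken) − Σ(formed) = 4983 − 5093 = −110 kJ

ΔH ≈ −110 kJ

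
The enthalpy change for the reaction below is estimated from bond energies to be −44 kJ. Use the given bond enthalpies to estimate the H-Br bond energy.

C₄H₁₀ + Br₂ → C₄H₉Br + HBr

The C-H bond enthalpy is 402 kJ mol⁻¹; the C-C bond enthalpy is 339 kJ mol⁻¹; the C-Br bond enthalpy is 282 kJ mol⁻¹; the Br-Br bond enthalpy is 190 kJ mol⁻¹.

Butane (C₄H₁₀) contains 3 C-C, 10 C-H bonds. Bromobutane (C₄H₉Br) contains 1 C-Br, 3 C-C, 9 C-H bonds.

Let D be the H-Br bond energy.
Σ(broken) = 1×190 + 3×339 + 10×402 = 5227
Σ(formed) = 1×282 + 3×339 + 9×402 + 1×D = 4917 + D
ΔH = Σ(broken) − Σ(formed) = (5227) − (4917 + D) = +310 − D
Setting this equal to −44 kJ gives D = 354 kJ/mol.

D(H-Br) ≈ 354 kJ/mol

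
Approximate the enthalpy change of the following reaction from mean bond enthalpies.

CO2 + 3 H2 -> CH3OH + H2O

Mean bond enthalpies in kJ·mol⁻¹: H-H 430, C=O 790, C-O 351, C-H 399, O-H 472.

Bonds broken (reactants):
  C=O: 2 × 790 = 1580
  H-H: 3 × 430 = 1290
  Σ(broken) = 2870 kJ
Bonds formed (products):
  C-H: 3 × 399 = 1197
  C-O: 1 × 351 = 351
  O-H: 3 × 472 = 1416
  Σ(formed) = 2964 kJ
ΔH = Σ(broken) − Σ(formed) = 2870 − 2964 = −94 kJ

ΔH ≈ −94 kJ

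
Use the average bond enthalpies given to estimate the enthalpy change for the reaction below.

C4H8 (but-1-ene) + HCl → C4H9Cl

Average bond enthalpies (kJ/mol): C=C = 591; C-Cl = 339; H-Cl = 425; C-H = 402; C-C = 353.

ΔH ≈ −78 kJ

Bonds broken (reactants):
  C-C: 2 × 353 = 706
  C-H: 8 × 402 = 3216
  C=C: 1 × 591 = 591
  H-Cl: 1 × 425 = 425
  Σ(broken) = 4938 kJ
Bonds formed (products):
  C-C: 3 × 353 = 1059
  C-Cl: 1 × 339 = 339
  C-H: 9 × 402 = 3618
  Σ(formed) = 5016 kJ
ΔH = Σ(broken) − Σ(formed) = 4938 − 5016 = −78 kJ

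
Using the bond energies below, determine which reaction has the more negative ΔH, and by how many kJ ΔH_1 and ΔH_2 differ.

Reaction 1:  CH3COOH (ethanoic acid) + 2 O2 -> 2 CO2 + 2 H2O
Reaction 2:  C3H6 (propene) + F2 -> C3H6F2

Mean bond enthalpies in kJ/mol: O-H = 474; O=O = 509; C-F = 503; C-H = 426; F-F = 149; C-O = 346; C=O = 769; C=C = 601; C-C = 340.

Reaction 1, by 151 kJ

Reaction 1:
  Bonds broken (reactants):
    C-C: 1 × 340 = 340
    C-H: 3 × 426 = 1278
    C-O: 1 × 346 = 346
    C=O: 1 × 769 = 769
    O-H: 1 × 474 = 474
    O=O: 2 × 509 = 1018
    Σ(broken) = 4225 kJ
  Bonds formed (products):
    C=O: 4 × 769 = 3076
    O-H: 4 × 474 = 1896
    Σ(formed) = 4972 kJ
  ΔH_1 = 4225 − 4972 = −747 kJ
Reaction 2:
  Bonds broken (reactants):
    C-C: 1 × 340 = 340
    C-H: 6 × 426 = 2556
    C=C: 1 × 601 = 601
    F-F: 1 × 149 = 149
    Σ(broken) = 3646 kJ
  Bonds formed (products):
    C-C: 2 × 340 = 680
    C-F: 2 × 503 = 1006
    C-H: 6 × 426 = 2556
    Σ(formed) = 4242 kJ
  ΔH_2 = 3646 − 4242 = −596 kJ
ΔH_1 − ΔH_2 = −151 kJ, so reaction 1 has the more negative ΔH; |ΔH_1 − ΔH_2| = 151 kJ.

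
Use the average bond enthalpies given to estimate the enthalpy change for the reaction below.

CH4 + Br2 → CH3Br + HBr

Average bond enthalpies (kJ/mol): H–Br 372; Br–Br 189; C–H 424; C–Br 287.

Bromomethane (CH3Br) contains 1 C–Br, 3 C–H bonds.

ΔH ≈ −46 kJ

Bonds broken (reactants):
  Br–Br: 1 × 189 = 189
  C–H: 4 × 424 = 1696
  Σ(broken) = 1885 kJ
Bonds formed (products):
  C–Br: 1 × 287 = 287
  C–H: 3 × 424 = 1272
  H–Br: 1 × 372 = 372
  Σ(formed) = 1931 kJ
ΔH = Σ(broken) − Σ(formed) = 1885 − 1931 = −46 kJ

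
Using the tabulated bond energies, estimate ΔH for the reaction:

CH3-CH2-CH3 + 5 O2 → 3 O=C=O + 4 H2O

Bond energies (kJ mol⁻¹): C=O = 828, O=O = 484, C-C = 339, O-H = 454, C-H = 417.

ΔH ≈ −2166 kJ

Bonds broken (reactants):
  C-C: 2 × 339 = 678
  C-H: 8 × 417 = 3336
  O=O: 5 × 484 = 2420
  Σ(broken) = 6434 kJ
Bonds formed (products):
  C=O: 6 × 828 = 4968
  O-H: 8 × 454 = 3632
  Σ(formed) = 8600 kJ
ΔH = Σ(broken) − Σ(formed) = 6434 − 8600 = −2166 kJ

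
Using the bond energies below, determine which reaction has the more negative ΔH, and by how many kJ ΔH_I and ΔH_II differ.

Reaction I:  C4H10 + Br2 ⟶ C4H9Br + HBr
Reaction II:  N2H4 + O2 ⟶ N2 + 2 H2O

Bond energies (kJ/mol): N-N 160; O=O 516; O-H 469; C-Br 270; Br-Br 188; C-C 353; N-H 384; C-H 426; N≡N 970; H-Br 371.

Reaction II, by 607 kJ

Reaction I:
  Bonds broken (reactants):
    Br-Br: 1 × 188 = 188
    C-C: 3 × 353 = 1059
    C-H: 10 × 426 = 4260
    Σ(broken) = 5507 kJ
  Bonds formed (products):
    C-Br: 1 × 270 = 270
    C-C: 3 × 353 = 1059
    C-H: 9 × 426 = 3834
    H-Br: 1 × 371 = 371
    Σ(formed) = 5534 kJ
  ΔH_I = 5507 − 5534 = −27 kJ
Reaction II:
  Bonds broken (reactants):
    N-H: 4 × 384 = 1536
    N-N: 1 × 160 = 160
    O=O: 1 × 516 = 516
    Σ(broken) = 2212 kJ
  Bonds formed (products):
    N≡N: 1 × 970 = 970
    O-H: 4 × 469 = 1876
    Σ(formed) = 2846 kJ
  ΔH_II = 2212 − 2846 = −634 kJ
ΔH_I − ΔH_II = +607 kJ, so reaction II has the more negative ΔH; |ΔH_I − ΔH_II| = 607 kJ.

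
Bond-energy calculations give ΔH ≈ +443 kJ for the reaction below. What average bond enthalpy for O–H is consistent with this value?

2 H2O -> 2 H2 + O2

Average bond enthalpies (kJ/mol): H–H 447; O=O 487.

Let D be the O–H bond energy.
Σ(broken) = 4×D = 4D
Σ(formed) = 2×447 + 1×487 = 1381
ΔH = Σ(broken) − Σ(formed) = (4D) − (1381) = −1381 + 4D
Setting this equal to +443 kJ gives 4D = 1824, so D = 456 kJ/mol.

D(O–H) ≈ 456 kJ/mol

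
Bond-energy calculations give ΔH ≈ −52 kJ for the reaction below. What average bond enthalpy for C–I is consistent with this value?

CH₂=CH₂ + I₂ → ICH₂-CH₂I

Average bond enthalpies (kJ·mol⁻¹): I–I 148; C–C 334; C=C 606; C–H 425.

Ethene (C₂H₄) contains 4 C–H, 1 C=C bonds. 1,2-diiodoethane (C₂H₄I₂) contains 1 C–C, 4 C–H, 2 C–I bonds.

Let D be the C–I bond energy.
Σ(broken) = 4×425 + 1×606 + 1×148 = 2454
Σ(formed) = 1×334 + 4×425 + 2×D = 2034 + 2D
ΔH = Σ(broken) − Σ(formed) = (2454) − (2034 + 2D) = +420 − 2D
Setting this equal to −52 kJ gives 2D = 472, so D = 236 kJ/mol.

D(C–I) ≈ 236 kJ/mol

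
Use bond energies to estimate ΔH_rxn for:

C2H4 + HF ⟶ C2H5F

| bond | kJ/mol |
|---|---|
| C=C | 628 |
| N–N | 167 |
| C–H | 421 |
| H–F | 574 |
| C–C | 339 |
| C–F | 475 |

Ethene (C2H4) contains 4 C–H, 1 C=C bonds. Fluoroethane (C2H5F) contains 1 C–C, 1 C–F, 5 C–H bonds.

Bonds broken (reactants):
  C–H: 4 × 421 = 1684
  C=C: 1 × 628 = 628
  H–F: 1 × 574 = 574
  Σ(broken) = 2886 kJ
Bonds formed (products):
  C–C: 1 × 339 = 339
  C–F: 1 × 475 = 475
  C–H: 5 × 421 = 2105
  Σ(formed) = 2919 kJ
ΔH = Σ(broken) − Σ(formed) = 2886 − 2919 = −33 kJ

ΔH ≈ −33 kJ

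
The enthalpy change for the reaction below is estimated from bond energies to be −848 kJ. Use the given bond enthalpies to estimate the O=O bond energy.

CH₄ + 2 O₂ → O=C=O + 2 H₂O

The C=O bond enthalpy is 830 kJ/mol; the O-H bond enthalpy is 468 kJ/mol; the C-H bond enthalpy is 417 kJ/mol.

Let D be the O=O bond energy.
Σ(broken) = 4×417 + 2×D = 1668 + 2D
Σ(formed) = 2×830 + 4×468 = 3532
ΔH = Σ(broken) − Σ(formed) = (1668 + 2D) − (3532) = −1864 + 2D
Setting this equal to −848 kJ gives 2D = 1016, so D = 508 kJ/mol.

D(O=O) ≈ 508 kJ/mol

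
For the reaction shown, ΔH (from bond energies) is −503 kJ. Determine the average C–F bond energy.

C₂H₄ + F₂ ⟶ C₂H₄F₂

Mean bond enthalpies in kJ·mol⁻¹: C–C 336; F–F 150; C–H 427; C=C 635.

D(C–F) ≈ 476 kJ/mol

Let D be the C–F bond energy.
Σ(broken) = 4×427 + 1×635 + 1×150 = 2493
Σ(formed) = 1×336 + 2×D + 4×427 = 2044 + 2D
ΔH = Σ(broken) − Σ(formed) = (2493) − (2044 + 2D) = +449 − 2D
Setting this equal to −503 kJ gives 2D = 952, so D = 476 kJ/mol.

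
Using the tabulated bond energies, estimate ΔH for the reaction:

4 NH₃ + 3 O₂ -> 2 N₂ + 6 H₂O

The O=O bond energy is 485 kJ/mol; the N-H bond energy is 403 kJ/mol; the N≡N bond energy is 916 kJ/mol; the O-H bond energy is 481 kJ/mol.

Bonds broken (reactants):
  N-H: 12 × 403 = 4836
  O=O: 3 × 485 = 1455
  Σ(broken) = 6291 kJ
Bonds formed (products):
  N≡N: 2 × 916 = 1832
  O-H: 12 × 481 = 5772
  Σ(formed) = 7604 kJ
ΔH = Σ(broken) − Σ(formed) = 6291 − 7604 = −1313 kJ

ΔH ≈ −1313 kJ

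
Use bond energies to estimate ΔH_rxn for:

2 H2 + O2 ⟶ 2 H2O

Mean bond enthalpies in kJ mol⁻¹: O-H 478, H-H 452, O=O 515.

ΔH ≈ −493 kJ

Bonds broken (reactants):
  H-H: 2 × 452 = 904
  O=O: 1 × 515 = 515
  Σ(broken) = 1419 kJ
Bonds formed (products):
  O-H: 4 × 478 = 1912
  Σ(formed) = 1912 kJ
ΔH = Σ(broken) − Σ(formed) = 1419 − 1912 = −493 kJ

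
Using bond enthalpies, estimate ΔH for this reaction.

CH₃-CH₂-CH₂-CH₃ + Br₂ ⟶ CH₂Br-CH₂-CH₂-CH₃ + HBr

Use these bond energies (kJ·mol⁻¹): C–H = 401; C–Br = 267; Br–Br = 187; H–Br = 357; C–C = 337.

Bonds broken (reactants):
  Br–Br: 1 × 187 = 187
  C–C: 3 × 337 = 1011
  C–H: 10 × 401 = 4010
  Σ(broken) = 5208 kJ
Bonds formed (products):
  C–Br: 1 × 267 = 267
  C–C: 3 × 337 = 1011
  C–H: 9 × 401 = 3609
  H–Br: 1 × 357 = 357
  Σ(formed) = 5244 kJ
ΔH = Σ(broken) − Σ(formed) = 5208 − 5244 = −36 kJ

ΔH ≈ −36 kJ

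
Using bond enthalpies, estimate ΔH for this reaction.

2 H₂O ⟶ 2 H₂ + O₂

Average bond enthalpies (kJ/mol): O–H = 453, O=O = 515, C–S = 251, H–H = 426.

ΔH ≈ +445 kJ

Bonds broken (reactants):
  O–H: 4 × 453 = 1812
  Σ(broken) = 1812 kJ
Bonds formed (products):
  H–H: 2 × 426 = 852
  O=O: 1 × 515 = 515
  Σ(formed) = 1367 kJ
ΔH = Σ(broken) − Σ(formed) = 1812 − 1367 = +445 kJ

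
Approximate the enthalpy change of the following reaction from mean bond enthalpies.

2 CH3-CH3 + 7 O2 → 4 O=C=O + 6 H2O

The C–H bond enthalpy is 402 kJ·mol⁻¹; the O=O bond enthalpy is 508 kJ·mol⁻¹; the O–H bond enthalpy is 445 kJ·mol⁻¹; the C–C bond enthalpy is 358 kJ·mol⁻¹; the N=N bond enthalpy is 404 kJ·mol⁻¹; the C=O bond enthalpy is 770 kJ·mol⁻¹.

ΔH ≈ −2404 kJ

Bonds broken (reactants):
  C–C: 2 × 358 = 716
  C–H: 12 × 402 = 4824
  O=O: 7 × 508 = 3556
  Σ(broken) = 9096 kJ
Bonds formed (products):
  C=O: 8 × 770 = 6160
  O–H: 12 × 445 = 5340
  Σ(formed) = 11500 kJ
ΔH = Σ(broken) − Σ(formed) = 9096 − 11500 = −2404 kJ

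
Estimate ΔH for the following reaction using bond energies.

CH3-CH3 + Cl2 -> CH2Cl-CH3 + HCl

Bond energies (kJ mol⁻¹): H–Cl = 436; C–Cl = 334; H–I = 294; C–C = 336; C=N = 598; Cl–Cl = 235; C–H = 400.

Bonds broken (reactants):
  C–C: 1 × 336 = 336
  C–H: 6 × 400 = 2400
  Cl–Cl: 1 × 235 = 235
  Σ(broken) = 2971 kJ
Bonds formed (products):
  C–C: 1 × 336 = 336
  C–Cl: 1 × 334 = 334
  C–H: 5 × 400 = 2000
  H–Cl: 1 × 436 = 436
  Σ(formed) = 3106 kJ
ΔH = Σ(broken) − Σ(formed) = 2971 − 3106 = −135 kJ

ΔH ≈ −135 kJ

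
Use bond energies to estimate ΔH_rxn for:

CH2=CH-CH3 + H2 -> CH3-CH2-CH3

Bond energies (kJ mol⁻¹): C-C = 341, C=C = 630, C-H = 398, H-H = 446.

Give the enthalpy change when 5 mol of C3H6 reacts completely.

Bonds broken (reactants):
  C-C: 1 × 341 = 341
  C-H: 6 × 398 = 2388
  C=C: 1 × 630 = 630
  H-H: 1 × 446 = 446
  Σ(broken) = 3805 kJ
Bonds formed (products):
  C-C: 2 × 341 = 682
  C-H: 8 × 398 = 3184
  Σ(formed) = 3866 kJ
ΔH = Σ(broken) − Σ(formed) = 3805 − 3866 = −61 kJ
For 5× the reaction as written: 5 × (−61) = −305 kJ

ΔH = −305 kJ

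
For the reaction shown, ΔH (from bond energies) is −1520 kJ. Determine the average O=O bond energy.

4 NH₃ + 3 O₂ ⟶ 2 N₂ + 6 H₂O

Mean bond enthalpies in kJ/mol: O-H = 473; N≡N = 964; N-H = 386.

D(O=O) ≈ 484 kJ/mol

Let D be the O=O bond energy.
Σ(broken) = 12×386 + 3×D = 4632 + 3D
Σ(formed) = 2×964 + 12×473 = 7604
ΔH = Σ(broken) − Σ(formed) = (4632 + 3D) − (7604) = −2972 + 3D
Setting this equal to −1520 kJ gives 3D = 1452, so D = 484 kJ/mol.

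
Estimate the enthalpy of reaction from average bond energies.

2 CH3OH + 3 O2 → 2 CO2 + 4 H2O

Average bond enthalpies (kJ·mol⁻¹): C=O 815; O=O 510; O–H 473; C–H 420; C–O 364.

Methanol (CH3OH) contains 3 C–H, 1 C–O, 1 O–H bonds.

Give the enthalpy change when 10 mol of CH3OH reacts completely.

Bonds broken (reactants):
  C–H: 6 × 420 = 2520
  C–O: 2 × 364 = 728
  O–H: 2 × 473 = 946
  O=O: 3 × 510 = 1530
  Σ(broken) = 5724 kJ
Bonds formed (products):
  C=O: 4 × 815 = 3260
  O–H: 8 × 473 = 3784
  Σ(formed) = 7044 kJ
ΔH = Σ(broken) − Σ(formed) = 5724 − 7044 = −1320 kJ
For 5× the reaction as written: 5 × (−1320) = −6600 kJ

ΔH = −6600 kJ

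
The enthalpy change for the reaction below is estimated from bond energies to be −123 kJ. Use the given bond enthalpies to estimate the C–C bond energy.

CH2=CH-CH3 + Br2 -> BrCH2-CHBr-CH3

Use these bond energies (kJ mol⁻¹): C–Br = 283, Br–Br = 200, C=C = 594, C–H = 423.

Let D be the C–C bond energy.
Σ(broken) = 1×200 + 1×D + 6×423 + 1×594 = 3332 + D
Σ(formed) = 2×283 + 2×D + 6×423 = 3104 + 2D
ΔH = Σ(broken) − Σ(formed) = (3332 + D) − (3104 + 2D) = +228 − D
Setting this equal to −123 kJ gives D = 351 kJ/mol.

D(C–C) ≈ 351 kJ/mol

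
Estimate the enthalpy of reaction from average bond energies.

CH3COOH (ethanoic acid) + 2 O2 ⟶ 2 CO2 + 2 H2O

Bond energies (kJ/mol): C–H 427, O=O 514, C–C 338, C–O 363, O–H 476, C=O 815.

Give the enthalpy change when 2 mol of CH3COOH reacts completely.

Bonds broken (reactants):
  C–C: 1 × 338 = 338
  C–H: 3 × 427 = 1281
  C–O: 1 × 363 = 363
  C=O: 1 × 815 = 815
  O–H: 1 × 476 = 476
  O=O: 2 × 514 = 1028
  Σ(broken) = 4301 kJ
Bonds formed (products):
  C=O: 4 × 815 = 3260
  O–H: 4 × 476 = 1904
  Σ(formed) = 5164 kJ
ΔH = Σ(broken) − Σ(formed) = 4301 − 5164 = −863 kJ
For 2× the reaction as written: 2 × (−863) = −1726 kJ

ΔH = −1726 kJ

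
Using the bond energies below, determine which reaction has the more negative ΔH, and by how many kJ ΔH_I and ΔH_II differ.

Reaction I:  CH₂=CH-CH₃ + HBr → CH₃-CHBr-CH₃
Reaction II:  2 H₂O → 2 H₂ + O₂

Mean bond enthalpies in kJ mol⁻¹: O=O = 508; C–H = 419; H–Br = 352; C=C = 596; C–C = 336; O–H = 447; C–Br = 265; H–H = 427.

Reaction I:
  Bonds broken (reactants):
    C–C: 1 × 336 = 336
    C–H: 6 × 419 = 2514
    C=C: 1 × 596 = 596
    H–Br: 1 × 352 = 352
    Σ(broken) = 3798 kJ
  Bonds formed (products):
    C–Br: 1 × 265 = 265
    C–C: 2 × 336 = 672
    C–H: 7 × 419 = 2933
    Σ(formed) = 3870 kJ
  ΔH_I = 3798 − 3870 = −72 kJ
Reaction II:
  Bonds broken (reactants):
    O–H: 4 × 447 = 1788
    Σ(broken) = 1788 kJ
  Bonds formed (products):
    H–H: 2 × 427 = 854
    O=O: 1 × 508 = 508
    Σ(formed) = 1362 kJ
  ΔH_II = 1788 − 1362 = +426 kJ
ΔH_I − ΔH_II = −498 kJ, so reaction I has the more negative ΔH; |ΔH_I − ΔH_II| = 498 kJ.

Reaction I, by 498 kJ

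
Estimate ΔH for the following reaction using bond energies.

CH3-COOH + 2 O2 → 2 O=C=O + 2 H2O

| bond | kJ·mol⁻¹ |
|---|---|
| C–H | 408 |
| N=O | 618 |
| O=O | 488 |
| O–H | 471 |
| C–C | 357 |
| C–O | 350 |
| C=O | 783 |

Bonds broken (reactants):
  C–C: 1 × 357 = 357
  C–H: 3 × 408 = 1224
  C–O: 1 × 350 = 350
  C=O: 1 × 783 = 783
  O–H: 1 × 471 = 471
  O=O: 2 × 488 = 976
  Σ(broken) = 4161 kJ
Bonds formed (products):
  C=O: 4 × 783 = 3132
  O–H: 4 × 471 = 1884
  Σ(formed) = 5016 kJ
ΔH = Σ(broken) − Σ(formed) = 4161 − 5016 = −855 kJ

ΔH ≈ −855 kJ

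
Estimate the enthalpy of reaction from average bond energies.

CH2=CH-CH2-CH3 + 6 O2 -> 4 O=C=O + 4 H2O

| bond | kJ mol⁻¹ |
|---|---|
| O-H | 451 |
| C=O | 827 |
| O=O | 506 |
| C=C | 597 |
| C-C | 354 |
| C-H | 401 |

Bonds broken (reactants):
  C-C: 2 × 354 = 708
  C-H: 8 × 401 = 3208
  C=C: 1 × 597 = 597
  O=O: 6 × 506 = 3036
  Σ(broken) = 7549 kJ
Bonds formed (products):
  C=O: 8 × 827 = 6616
  O-H: 8 × 451 = 3608
  Σ(formed) = 10224 kJ
ΔH = Σ(broken) − Σ(formed) = 7549 − 10224 = −2675 kJ

ΔH ≈ −2675 kJ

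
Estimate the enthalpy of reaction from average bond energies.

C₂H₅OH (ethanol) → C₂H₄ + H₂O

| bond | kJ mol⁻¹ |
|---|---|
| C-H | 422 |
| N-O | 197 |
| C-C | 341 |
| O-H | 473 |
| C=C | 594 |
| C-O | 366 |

Bonds broken (reactants):
  C-C: 1 × 341 = 341
  C-H: 5 × 422 = 2110
  C-O: 1 × 366 = 366
  O-H: 1 × 473 = 473
  Σ(broken) = 3290 kJ
Bonds formed (products):
  C-H: 4 × 422 = 1688
  C=C: 1 × 594 = 594
  O-H: 2 × 473 = 946
  Σ(formed) = 3228 kJ
ΔH = Σ(broken) − Σ(formed) = 3290 − 3228 = +62 kJ

ΔH ≈ +62 kJ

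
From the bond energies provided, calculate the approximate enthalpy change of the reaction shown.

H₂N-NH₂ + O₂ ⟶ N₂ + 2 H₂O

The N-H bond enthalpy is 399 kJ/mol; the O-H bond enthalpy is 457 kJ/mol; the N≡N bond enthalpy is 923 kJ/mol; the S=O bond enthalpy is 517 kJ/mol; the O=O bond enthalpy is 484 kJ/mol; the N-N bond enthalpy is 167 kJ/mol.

Bonds broken (reactants):
  N-H: 4 × 399 = 1596
  N-N: 1 × 167 = 167
  O=O: 1 × 484 = 484
  Σ(broken) = 2247 kJ
Bonds formed (products):
  N≡N: 1 × 923 = 923
  O-H: 4 × 457 = 1828
  Σ(formed) = 2751 kJ
ΔH = Σ(broken) − Σ(formed) = 2247 − 2751 = −504 kJ

ΔH ≈ −504 kJ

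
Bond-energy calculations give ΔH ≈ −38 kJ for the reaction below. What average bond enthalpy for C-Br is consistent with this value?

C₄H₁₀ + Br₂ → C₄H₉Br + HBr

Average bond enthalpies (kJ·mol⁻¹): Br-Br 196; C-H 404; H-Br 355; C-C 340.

D(C-Br) ≈ 283 kJ/mol

Let D be the C-Br bond energy.
Σ(broken) = 1×196 + 3×340 + 10×404 = 5256
Σ(formed) = 1×D + 3×340 + 9×404 + 1×355 = 5011 + D
ΔH = Σ(broken) − Σ(formed) = (5256) − (5011 + D) = +245 − D
Setting this equal to −38 kJ gives D = 283 kJ/mol.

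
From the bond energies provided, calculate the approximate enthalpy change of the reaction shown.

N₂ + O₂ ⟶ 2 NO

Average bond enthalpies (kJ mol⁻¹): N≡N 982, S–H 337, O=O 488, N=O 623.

Bonds broken (reactants):
  N≡N: 1 × 982 = 982
  O=O: 1 × 488 = 488
  Σ(broken) = 1470 kJ
Bonds formed (products):
  N=O: 2 × 623 = 1246
  Σ(formed) = 1246 kJ
ΔH = Σ(broken) − Σ(formed) = 1470 − 1246 = +224 kJ

ΔH ≈ +224 kJ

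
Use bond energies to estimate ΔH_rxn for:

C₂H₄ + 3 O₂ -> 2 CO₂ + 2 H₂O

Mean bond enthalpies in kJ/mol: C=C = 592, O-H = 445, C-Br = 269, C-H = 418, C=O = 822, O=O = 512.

Bonds broken (reactants):
  C-H: 4 × 418 = 1672
  C=C: 1 × 592 = 592
  O=O: 3 × 512 = 1536
  Σ(broken) = 3800 kJ
Bonds formed (products):
  C=O: 4 × 822 = 3288
  O-H: 4 × 445 = 1780
  Σ(formed) = 5068 kJ
ΔH = Σ(broken) − Σ(formed) = 3800 − 5068 = −1268 kJ

ΔH ≈ −1268 kJ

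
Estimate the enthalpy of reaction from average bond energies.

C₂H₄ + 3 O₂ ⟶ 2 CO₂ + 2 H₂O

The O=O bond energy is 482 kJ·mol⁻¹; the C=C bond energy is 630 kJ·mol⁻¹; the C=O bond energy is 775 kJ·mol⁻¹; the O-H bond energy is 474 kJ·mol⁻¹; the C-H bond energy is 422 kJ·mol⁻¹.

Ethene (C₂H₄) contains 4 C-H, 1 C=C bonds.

Bonds broken (reactants):
  C-H: 4 × 422 = 1688
  C=C: 1 × 630 = 630
  O=O: 3 × 482 = 1446
  Σ(broken) = 3764 kJ
Bonds formed (products):
  C=O: 4 × 775 = 3100
  O-H: 4 × 474 = 1896
  Σ(formed) = 4996 kJ
ΔH = Σ(broken) − Σ(formed) = 3764 − 4996 = −1232 kJ

ΔH ≈ −1232 kJ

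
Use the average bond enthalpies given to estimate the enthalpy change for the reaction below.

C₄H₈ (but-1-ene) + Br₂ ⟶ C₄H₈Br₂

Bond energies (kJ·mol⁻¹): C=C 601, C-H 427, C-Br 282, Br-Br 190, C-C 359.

Bonds broken (reactants):
  Br-Br: 1 × 190 = 190
  C-C: 2 × 359 = 718
  C-H: 8 × 427 = 3416
  C=C: 1 × 601 = 601
  Σ(broken) = 4925 kJ
Bonds formed (products):
  C-Br: 2 × 282 = 564
  C-C: 3 × 359 = 1077
  C-H: 8 × 427 = 3416
  Σ(formed) = 5057 kJ
ΔH = Σ(broken) − Σ(formed) = 4925 − 5057 = −132 kJ

ΔH ≈ −132 kJ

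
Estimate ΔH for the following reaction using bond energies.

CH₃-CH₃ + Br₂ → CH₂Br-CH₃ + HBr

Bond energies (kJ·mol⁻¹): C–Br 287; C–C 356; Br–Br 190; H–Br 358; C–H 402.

ΔH ≈ −53 kJ

Bonds broken (reactants):
  Br–Br: 1 × 190 = 190
  C–C: 1 × 356 = 356
  C–H: 6 × 402 = 2412
  Σ(broken) = 2958 kJ
Bonds formed (products):
  C–Br: 1 × 287 = 287
  C–C: 1 × 356 = 356
  C–H: 5 × 402 = 2010
  H–Br: 1 × 358 = 358
  Σ(formed) = 3011 kJ
ΔH = Σ(broken) − Σ(formed) = 2958 − 3011 = −53 kJ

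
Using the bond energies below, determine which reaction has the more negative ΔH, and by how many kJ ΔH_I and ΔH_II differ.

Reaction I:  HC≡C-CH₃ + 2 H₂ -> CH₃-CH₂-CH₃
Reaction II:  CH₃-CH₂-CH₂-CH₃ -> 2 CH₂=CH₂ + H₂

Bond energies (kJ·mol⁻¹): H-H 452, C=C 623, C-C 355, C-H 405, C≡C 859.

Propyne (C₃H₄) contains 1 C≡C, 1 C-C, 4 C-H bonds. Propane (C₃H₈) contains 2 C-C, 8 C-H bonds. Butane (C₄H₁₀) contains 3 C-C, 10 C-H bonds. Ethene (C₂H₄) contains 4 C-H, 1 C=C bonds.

Reaction I, by 389 kJ

Reaction I:
  Bonds broken (reactants):
    C≡C: 1 × 859 = 859
    C-C: 1 × 355 = 355
    C-H: 4 × 405 = 1620
    H-H: 2 × 452 = 904
    Σ(broken) = 3738 kJ
  Bonds formed (products):
    C-C: 2 × 355 = 710
    C-H: 8 × 405 = 3240
    Σ(formed) = 3950 kJ
  ΔH_I = 3738 − 3950 = −212 kJ
Reaction II:
  Bonds broken (reactants):
    C-C: 3 × 355 = 1065
    C-H: 10 × 405 = 4050
    Σ(broken) = 5115 kJ
  Bonds formed (products):
    C-H: 8 × 405 = 3240
    C=C: 2 × 623 = 1246
    H-H: 1 × 452 = 452
    Σ(formed) = 4938 kJ
  ΔH_II = 5115 − 4938 = +177 kJ
ΔH_I − ΔH_II = −389 kJ, so reaction I has the more negative ΔH; |ΔH_I − ΔH_II| = 389 kJ.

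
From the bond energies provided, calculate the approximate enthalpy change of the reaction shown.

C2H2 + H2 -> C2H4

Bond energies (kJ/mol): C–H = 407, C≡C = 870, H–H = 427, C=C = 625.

ΔH ≈ −142 kJ

Bonds broken (reactants):
  C≡C: 1 × 870 = 870
  C–H: 2 × 407 = 814
  H–H: 1 × 427 = 427
  Σ(broken) = 2111 kJ
Bonds formed (products):
  C–H: 4 × 407 = 1628
  C=C: 1 × 625 = 625
  Σ(formed) = 2253 kJ
ΔH = Σ(broken) − Σ(formed) = 2111 − 2253 = −142 kJ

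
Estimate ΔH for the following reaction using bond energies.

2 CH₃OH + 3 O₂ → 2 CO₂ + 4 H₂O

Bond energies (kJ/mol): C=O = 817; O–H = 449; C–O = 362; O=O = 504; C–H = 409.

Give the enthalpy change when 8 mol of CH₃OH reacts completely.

Bonds broken (reactants):
  C–H: 6 × 409 = 2454
  C–O: 2 × 362 = 724
  O–H: 2 × 449 = 898
  O=O: 3 × 504 = 1512
  Σ(broken) = 5588 kJ
Bonds formed (products):
  C=O: 4 × 817 = 3268
  O–H: 8 × 449 = 3592
  Σ(formed) = 6860 kJ
ΔH = Σ(broken) − Σ(formed) = 5588 − 6860 = −1272 kJ
For 4× the reaction as written: 4 × (−1272) = −5088 kJ

ΔH = −5088 kJ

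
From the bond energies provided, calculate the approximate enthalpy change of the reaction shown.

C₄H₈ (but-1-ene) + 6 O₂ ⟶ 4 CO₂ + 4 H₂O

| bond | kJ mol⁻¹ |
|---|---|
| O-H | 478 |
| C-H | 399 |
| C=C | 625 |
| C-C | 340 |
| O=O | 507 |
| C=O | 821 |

ΔH ≈ −2853 kJ

Bonds broken (reactants):
  C-C: 2 × 340 = 680
  C-H: 8 × 399 = 3192
  C=C: 1 × 625 = 625
  O=O: 6 × 507 = 3042
  Σ(broken) = 7539 kJ
Bonds formed (products):
  C=O: 8 × 821 = 6568
  O-H: 8 × 478 = 3824
  Σ(formed) = 10392 kJ
ΔH = Σ(broken) − Σ(formed) = 7539 − 10392 = −2853 kJ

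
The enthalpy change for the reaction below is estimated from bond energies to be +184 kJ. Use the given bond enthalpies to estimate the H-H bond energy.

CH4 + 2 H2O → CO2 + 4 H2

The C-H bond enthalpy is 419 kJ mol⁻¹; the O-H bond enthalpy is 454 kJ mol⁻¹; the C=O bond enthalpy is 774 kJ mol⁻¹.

D(H-H) ≈ 440 kJ/mol

Let D be the H-H bond energy.
Σ(broken) = 4×419 + 4×454 = 3492
Σ(formed) = 2×774 + 4×D = 1548 + 4D
ΔH = Σ(broken) − Σ(formed) = (3492) − (1548 + 4D) = +1944 − 4D
Setting this equal to +184 kJ gives 4D = 1760, so D = 440 kJ/mol.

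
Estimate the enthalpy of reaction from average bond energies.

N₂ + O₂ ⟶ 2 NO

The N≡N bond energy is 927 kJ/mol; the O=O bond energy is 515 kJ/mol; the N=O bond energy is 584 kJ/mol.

ΔH ≈ +274 kJ

Bonds broken (reactants):
  N≡N: 1 × 927 = 927
  O=O: 1 × 515 = 515
  Σ(broken) = 1442 kJ
Bonds formed (products):
  N=O: 2 × 584 = 1168
  Σ(formed) = 1168 kJ
ΔH = Σ(broken) − Σ(formed) = 1442 − 1168 = +274 kJ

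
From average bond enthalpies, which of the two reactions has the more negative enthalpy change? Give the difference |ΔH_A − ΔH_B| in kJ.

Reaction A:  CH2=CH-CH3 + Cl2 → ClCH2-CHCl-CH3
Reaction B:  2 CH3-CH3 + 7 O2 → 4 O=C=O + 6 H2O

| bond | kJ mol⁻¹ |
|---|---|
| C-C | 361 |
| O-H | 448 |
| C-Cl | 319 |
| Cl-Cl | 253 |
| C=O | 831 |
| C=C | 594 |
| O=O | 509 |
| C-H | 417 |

Reaction A:
  Bonds broken (reactants):
    C-C: 1 × 361 = 361
    C-H: 6 × 417 = 2502
    C=C: 1 × 594 = 594
    Cl-Cl: 1 × 253 = 253
    Σ(broken) = 3710 kJ
  Bonds formed (products):
    C-C: 2 × 361 = 722
    C-Cl: 2 × 319 = 638
    C-H: 6 × 417 = 2502
    Σ(formed) = 3862 kJ
  ΔH_A = 3710 − 3862 = −152 kJ
Reaction B:
  Bonds broken (reactants):
    C-C: 2 × 361 = 722
    C-H: 12 × 417 = 5004
    O=O: 7 × 509 = 3563
    Σ(broken) = 9289 kJ
  Bonds formed (products):
    C=O: 8 × 831 = 6648
    O-H: 12 × 448 = 5376
    Σ(formed) = 12024 kJ
  ΔH_B = 9289 − 12024 = −2735 kJ
ΔH_A − ΔH_B = +2583 kJ, so reaction B has the more negative ΔH; |ΔH_A − ΔH_B| = 2583 kJ.

Reaction B, by 2583 kJ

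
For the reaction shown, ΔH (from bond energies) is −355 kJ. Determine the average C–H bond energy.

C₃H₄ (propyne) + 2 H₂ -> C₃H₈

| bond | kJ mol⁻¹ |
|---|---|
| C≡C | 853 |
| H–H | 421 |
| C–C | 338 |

Let D be the C–H bond energy.
Σ(broken) = 1×853 + 1×338 + 4×D + 2×421 = 2033 + 4D
Σ(formed) = 2×338 + 8×D = 676 + 8D
ΔH = Σ(broken) − Σ(formed) = (2033 + 4D) − (676 + 8D) = +1357 − 4D
Setting this equal to −355 kJ gives 4D = 1712, so D = 428 kJ/mol.

D(C–H) ≈ 428 kJ/mol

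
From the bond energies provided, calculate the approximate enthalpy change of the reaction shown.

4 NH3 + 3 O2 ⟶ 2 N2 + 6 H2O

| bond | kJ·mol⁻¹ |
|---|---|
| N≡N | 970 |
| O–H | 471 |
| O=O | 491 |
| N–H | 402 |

ΔH ≈ −1295 kJ

Bonds broken (reactants):
  N–H: 12 × 402 = 4824
  O=O: 3 × 491 = 1473
  Σ(broken) = 6297 kJ
Bonds formed (products):
  N≡N: 2 × 970 = 1940
  O–H: 12 × 471 = 5652
  Σ(formed) = 7592 kJ
ΔH = Σ(broken) − Σ(formed) = 6297 − 7592 = −1295 kJ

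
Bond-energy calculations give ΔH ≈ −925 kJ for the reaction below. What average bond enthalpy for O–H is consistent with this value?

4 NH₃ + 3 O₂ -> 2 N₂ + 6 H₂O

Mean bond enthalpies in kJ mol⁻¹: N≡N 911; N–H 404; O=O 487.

D(O–H) ≈ 451 kJ/mol

Let D be the O–H bond energy.
Σ(broken) = 12×404 + 3×487 = 6309
Σ(formed) = 2×911 + 12×D = 1822 + 12D
ΔH = Σ(broken) − Σ(formed) = (6309) − (1822 + 12D) = +4487 − 12D
Setting this equal to −925 kJ gives 12D = 5412, so D = 451 kJ/mol.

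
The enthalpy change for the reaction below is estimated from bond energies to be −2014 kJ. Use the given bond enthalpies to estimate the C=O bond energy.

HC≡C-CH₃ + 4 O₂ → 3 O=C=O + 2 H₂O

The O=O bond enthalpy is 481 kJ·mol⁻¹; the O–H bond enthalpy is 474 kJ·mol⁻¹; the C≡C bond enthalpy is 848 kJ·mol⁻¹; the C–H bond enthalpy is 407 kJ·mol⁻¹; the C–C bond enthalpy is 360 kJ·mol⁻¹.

Let D be the C=O bond energy.
Σ(broken) = 1×848 + 1×360 + 4×407 + 4×481 = 4760
Σ(formed) = 6×D + 4×474 = 1896 + 6D
ΔH = Σ(broken) − Σ(formed) = (4760) − (1896 + 6D) = +2864 − 6D
Setting this equal to −2014 kJ gives 6D = 4878, so D = 813 kJ/mol.

D(C=O) ≈ 813 kJ/mol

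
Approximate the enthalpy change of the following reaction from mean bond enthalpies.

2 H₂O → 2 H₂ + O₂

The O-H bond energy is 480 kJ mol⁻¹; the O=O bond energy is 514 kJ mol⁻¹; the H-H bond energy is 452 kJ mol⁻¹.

ΔH ≈ +502 kJ

Bonds broken (reactants):
  O-H: 4 × 480 = 1920
  Σ(broken) = 1920 kJ
Bonds formed (products):
  H-H: 2 × 452 = 904
  O=O: 1 × 514 = 514
  Σ(formed) = 1418 kJ
ΔH = Σ(broken) − Σ(formed) = 1920 − 1418 = +502 kJ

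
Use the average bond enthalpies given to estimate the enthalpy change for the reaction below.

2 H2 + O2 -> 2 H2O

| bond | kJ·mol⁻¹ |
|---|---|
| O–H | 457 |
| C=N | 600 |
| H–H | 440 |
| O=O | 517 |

Bonds broken (reactants):
  H–H: 2 × 440 = 880
  O=O: 1 × 517 = 517
  Σ(broken) = 1397 kJ
Bonds formed (products):
  O–H: 4 × 457 = 1828
  Σ(formed) = 1828 kJ
ΔH = Σ(broken) − Σ(formed) = 1397 − 1828 = −431 kJ

ΔH ≈ −431 kJ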